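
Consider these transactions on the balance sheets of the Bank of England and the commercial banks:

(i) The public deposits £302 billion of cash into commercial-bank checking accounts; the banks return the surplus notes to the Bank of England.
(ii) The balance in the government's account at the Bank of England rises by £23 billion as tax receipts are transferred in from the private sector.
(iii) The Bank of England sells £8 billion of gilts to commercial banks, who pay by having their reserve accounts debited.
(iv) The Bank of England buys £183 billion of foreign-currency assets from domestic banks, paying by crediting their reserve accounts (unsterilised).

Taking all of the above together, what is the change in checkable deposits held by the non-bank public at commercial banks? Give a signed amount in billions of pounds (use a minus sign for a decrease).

Bank of England balance sheet:
  Assets:      Securities −£8B, Foreign assets +£183B
  Liabilities: Bank reserves +£454B, Currency in circulation −£302B, Government deposits +£23B
Commercial banking system:
  Assets:      Reserves at CB +£454B, Securities +£8B, Foreign assets −£183B
  Liabilities: Checkable deposits +£279B
So the change in checkable deposits held by the non-bank public at commercial banks is +£279 billion.

+£279 billion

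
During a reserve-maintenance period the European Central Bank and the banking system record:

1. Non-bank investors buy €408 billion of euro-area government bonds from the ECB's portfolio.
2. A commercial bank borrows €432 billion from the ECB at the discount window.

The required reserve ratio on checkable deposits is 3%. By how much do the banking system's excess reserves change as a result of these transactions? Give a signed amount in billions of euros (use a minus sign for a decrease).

+€36.24 billion

Asset sale (to non-banks) €408 billion: reserves −€408B, deposits −€408B.
Discount-window loan €432 billion: reserves +€432B, deposits 0.
Totals: Δreserves = +€24B, Δdeposits = −€408B.
Δrequired reserves = 3% × −€408B = −€12.24B.
Δexcess reserves = Δreserves − Δrequired = +€24B − (−€12.24B) = +€36.24 billion.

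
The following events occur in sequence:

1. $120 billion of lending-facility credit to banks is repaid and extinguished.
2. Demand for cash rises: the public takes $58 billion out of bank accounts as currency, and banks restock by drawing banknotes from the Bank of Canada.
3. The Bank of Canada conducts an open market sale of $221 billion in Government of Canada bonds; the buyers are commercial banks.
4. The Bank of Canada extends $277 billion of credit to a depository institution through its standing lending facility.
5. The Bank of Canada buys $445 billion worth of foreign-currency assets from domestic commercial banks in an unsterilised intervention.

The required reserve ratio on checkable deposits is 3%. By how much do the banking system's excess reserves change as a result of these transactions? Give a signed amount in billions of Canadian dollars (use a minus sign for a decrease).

+$324.74 billion

Discount-window repayment $120 billion: reserves −$120B, deposits 0.
Currency withdrawal $58 billion: reserves −$58B, deposits −$58B.
OMO sale (to banks) $221 billion: reserves −$221B, deposits 0.
Discount-window loan $277 billion: reserves +$277B, deposits 0.
FX purchase $445 billion: reserves +$445B, deposits 0.
Totals: Δreserves = +$323B, Δdeposits = −$58B.
Δrequired reserves = 3% × −$58B = −$1.74B.
Δexcess reserves = Δreserves − Δrequired = +$323B − (−$1.74B) = +$324.74 billion.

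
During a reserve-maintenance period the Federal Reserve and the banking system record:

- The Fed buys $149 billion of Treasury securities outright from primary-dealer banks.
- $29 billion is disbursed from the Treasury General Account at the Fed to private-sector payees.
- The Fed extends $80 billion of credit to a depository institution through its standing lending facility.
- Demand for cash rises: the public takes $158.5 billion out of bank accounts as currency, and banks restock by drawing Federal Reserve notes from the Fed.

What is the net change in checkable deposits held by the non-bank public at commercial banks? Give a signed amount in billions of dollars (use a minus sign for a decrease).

-$129.5 billion

OMO purchase (from banks) $149 billion: the counterparty is a bank, so public deposits are unchanged → 0.
Government spending $29 billion: non-bank counterparties' bank balances rise → +$29B.
Discount-window loan $80 billion: the counterparty is a bank, so public deposits are unchanged → 0.
Currency withdrawal $158.5 billion: non-bank counterparties' bank balances fall → −$158.5B.
Net: 0 + 29 + 0 − 158.5 = -$129.5 billion.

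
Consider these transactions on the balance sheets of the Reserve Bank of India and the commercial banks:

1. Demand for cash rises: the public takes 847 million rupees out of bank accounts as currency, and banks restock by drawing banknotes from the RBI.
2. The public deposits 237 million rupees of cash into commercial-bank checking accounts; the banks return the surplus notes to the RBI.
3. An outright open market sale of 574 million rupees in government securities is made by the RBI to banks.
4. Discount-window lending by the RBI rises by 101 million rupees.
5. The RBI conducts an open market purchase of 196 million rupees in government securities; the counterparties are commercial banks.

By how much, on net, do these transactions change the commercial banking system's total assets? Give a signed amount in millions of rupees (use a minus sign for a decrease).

-509 million

Currency withdrawal 847 million rupees: bank balance sheets shrink → −847M.
Currency deposit 237 million rupees: bank balance sheets expand → +237M.
OMO sale (to banks) 574 million rupees: just an asset swap on bank balance sheets → 0.
Discount-window loan 101 million rupees: bank balance sheets expand → +101M.
OMO purchase (from banks) 196 million rupees: just an asset swap on bank balance sheets → 0.
Net: −847 + 237 + 0 + 101 + 0 = -509 million.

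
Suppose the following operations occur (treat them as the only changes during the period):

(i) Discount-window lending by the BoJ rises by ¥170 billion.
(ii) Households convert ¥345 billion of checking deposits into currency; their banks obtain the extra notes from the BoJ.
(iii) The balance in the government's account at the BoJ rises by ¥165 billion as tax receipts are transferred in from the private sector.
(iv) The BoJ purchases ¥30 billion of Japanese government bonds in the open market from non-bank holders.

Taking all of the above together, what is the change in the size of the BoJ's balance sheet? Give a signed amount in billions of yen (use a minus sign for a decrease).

Discount-window loan ¥170 billion: a BoJ asset is acquired → +¥170B.
Currency withdrawal ¥345 billion: only the composition of liabilities changes → 0.
Government account inflow ¥165 billion: only the composition of liabilities changes → 0.
Asset purchase (from non-banks) ¥30 billion: a BoJ asset is acquired → +¥30B.
Net: 170 + 0 + 0 + 30 = +¥200 billion.

+¥200 billion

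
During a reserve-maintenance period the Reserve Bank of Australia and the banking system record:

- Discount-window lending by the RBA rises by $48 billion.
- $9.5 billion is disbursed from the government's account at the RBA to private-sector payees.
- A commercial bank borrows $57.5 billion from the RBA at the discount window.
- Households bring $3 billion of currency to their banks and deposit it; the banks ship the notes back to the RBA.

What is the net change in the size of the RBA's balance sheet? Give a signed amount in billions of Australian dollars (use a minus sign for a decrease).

+$105.5 billion

Discount-window loan $48 billion: an RBA asset is acquired → +$48B.
Government spending $9.5 billion: only the composition of liabilities changes → 0.
Discount-window loan $57.5 billion: an RBA asset is acquired → +$57.5B.
Currency deposit $3 billion: only the composition of liabilities changes → 0.
Net: 48 + 0 + 57.5 + 0 = +$105.5 billion.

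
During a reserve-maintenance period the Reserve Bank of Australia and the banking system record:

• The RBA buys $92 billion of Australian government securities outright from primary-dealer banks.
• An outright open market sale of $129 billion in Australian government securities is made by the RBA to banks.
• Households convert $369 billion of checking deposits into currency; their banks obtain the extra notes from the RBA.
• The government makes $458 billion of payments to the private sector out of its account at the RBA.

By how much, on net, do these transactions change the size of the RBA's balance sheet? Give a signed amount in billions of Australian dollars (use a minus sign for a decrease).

-$37 billion

RBA balance sheet:
  Assets:      Securities −$37B
  Liabilities: Bank reserves +$52B, Currency in circulation +$369B, Government deposits −$458B
Commercial banking system:
  Assets:      Reserves at CB +$52B, Securities +$37B
  Liabilities: Checkable deposits +$89B
Change in total RBA assets = -$37 billion.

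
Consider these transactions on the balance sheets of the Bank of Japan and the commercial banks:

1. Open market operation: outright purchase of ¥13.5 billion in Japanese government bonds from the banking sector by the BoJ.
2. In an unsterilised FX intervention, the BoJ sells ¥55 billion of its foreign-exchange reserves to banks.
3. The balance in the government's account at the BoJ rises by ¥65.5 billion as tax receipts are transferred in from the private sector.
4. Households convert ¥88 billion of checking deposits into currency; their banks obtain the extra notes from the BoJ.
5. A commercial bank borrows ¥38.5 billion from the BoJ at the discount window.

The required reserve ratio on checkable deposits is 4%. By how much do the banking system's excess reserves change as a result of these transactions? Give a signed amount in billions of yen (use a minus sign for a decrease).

-¥150.36 billion

OMO purchase (from banks) ¥13.5 billion: reserves +¥13.5B, deposits 0.
FX sale ¥55 billion: reserves −¥55B, deposits 0.
Government account inflow ¥65.5 billion: reserves −¥65.5B, deposits −¥65.5B.
Currency withdrawal ¥88 billion: reserves −¥88B, deposits −¥88B.
Discount-window loan ¥38.5 billion: reserves +¥38.5B, deposits 0.
Totals: Δreserves = −¥156.5B, Δdeposits = −¥153.5B.
Δrequired reserves = 4% × −¥153.5B = −¥6.14B.
Δexcess reserves = Δreserves − Δrequired = −¥156.5B − (−¥6.14B) = -¥150.36 billion.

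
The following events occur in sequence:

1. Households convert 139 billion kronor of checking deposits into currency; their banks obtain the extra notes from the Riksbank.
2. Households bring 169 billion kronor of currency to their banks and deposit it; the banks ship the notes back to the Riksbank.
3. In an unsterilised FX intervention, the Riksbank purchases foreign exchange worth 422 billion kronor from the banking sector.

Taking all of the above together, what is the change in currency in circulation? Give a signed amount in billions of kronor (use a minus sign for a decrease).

-30 billion

Riksbank balance sheet:
  Assets:      Foreign assets +422B
  Liabilities: Bank reserves +452B, Currency in circulation −30B
So the change in currency in circulation is -30 billion.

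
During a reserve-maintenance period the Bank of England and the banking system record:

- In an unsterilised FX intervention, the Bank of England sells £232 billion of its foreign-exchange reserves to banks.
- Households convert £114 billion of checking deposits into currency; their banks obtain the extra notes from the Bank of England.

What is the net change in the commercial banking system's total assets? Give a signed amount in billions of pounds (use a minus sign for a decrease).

Bank of England balance sheet:
  Assets:      Foreign assets −£232B
  Liabilities: Bank reserves −£346B, Currency in circulation +£114B
Commercial banking system:
  Assets:      Reserves at CB −£346B, Foreign assets +£232B
  Liabilities: Checkable deposits −£114B
Change in total bank assets = -£114 billion.

-£114 billion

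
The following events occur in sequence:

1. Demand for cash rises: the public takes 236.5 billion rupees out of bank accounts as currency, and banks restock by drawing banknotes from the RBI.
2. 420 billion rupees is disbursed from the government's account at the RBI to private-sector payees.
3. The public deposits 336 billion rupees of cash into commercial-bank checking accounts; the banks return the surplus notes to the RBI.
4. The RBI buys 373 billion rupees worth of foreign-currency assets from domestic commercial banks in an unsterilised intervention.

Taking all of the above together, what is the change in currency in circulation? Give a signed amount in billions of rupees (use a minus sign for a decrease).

Currency withdrawal 236.5 billion rupees: notes leave the central bank → +236.5B.
Government spending 420 billion rupees: no currency enters or leaves circulation → 0.
Currency deposit 336 billion rupees: notes return to the central bank → −336B.
FX purchase 373 billion rupees: no currency enters or leaves circulation → 0.
Net: 236.5 + 0 − 336 + 0 = -99.5 billion.

-99.5 billion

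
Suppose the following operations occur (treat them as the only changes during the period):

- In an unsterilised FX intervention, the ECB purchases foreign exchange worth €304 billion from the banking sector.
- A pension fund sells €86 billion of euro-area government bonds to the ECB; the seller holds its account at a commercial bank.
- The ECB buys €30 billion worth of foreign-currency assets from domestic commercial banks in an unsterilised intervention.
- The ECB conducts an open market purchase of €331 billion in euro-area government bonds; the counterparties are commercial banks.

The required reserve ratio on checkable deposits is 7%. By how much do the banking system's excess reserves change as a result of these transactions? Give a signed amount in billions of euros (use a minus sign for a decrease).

FX purchase €304 billion: reserves +€304B, deposits 0.
Asset purchase (from non-banks) €86 billion: reserves +€86B, deposits +€86B.
FX purchase €30 billion: reserves +€30B, deposits 0.
OMO purchase (from banks) €331 billion: reserves +€331B, deposits 0.
Totals: Δreserves = +€751B, Δdeposits = +€86B.
Δrequired reserves = 7% × +€86B = +€6.02B.
Δexcess reserves = Δreserves − Δrequired = +€751B − (+€6.02B) = +€744.98 billion.

+€744.98 billion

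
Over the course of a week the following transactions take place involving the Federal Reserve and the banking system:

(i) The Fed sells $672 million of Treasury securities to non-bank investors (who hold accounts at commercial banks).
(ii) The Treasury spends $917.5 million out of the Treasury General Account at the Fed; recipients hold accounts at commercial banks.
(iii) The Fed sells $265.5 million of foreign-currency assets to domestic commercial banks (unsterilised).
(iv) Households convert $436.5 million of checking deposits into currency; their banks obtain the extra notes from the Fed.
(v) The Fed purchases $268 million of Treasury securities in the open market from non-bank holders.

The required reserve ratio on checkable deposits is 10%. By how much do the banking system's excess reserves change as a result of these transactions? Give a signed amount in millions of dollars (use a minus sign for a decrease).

Asset sale (to non-banks) $672 million: reserves −$672M, deposits −$672M.
Government spending $917.5 million: reserves +$917.5M, deposits +$917.5M.
FX sale $265.5 million: reserves −$265.5M, deposits 0.
Currency withdrawal $436.5 million: reserves −$436.5M, deposits −$436.5M.
Asset purchase (from non-banks) $268 million: reserves +$268M, deposits +$268M.
Totals: Δreserves = −$188.5M, Δdeposits = +$77M.
Δrequired reserves = 10% × +$77M = +$7.7M.
Δexcess reserves = Δreserves − Δrequired = −$188.5M − (+$7.7M) = -$196.2 million.

-$196.2 million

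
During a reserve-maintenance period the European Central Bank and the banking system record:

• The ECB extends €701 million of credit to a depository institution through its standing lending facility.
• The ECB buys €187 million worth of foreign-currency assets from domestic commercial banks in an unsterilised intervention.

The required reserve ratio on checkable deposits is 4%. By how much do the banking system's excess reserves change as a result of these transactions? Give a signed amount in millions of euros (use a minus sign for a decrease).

Discount-window loan €701 million: reserves +€701M, deposits 0.
FX purchase €187 million: reserves +€187M, deposits 0.
Totals: Δreserves = +€888M, Δdeposits = 0.
Δrequired reserves = 4% × 0 = 0.
Δexcess reserves = Δreserves − Δrequired = +€888M − (0) = +€888 million.

+€888 million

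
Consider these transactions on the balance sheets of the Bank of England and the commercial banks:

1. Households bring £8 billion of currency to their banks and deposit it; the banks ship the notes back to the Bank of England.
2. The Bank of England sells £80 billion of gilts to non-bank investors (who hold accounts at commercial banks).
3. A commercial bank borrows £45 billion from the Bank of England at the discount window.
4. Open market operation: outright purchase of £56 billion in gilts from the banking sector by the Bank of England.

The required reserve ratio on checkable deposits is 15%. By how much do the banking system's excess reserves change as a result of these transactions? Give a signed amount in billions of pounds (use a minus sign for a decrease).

+£39.8 billion

Currency deposit £8 billion: reserves +£8B, deposits +£8B.
Asset sale (to non-banks) £80 billion: reserves −£80B, deposits −£80B.
Discount-window loan £45 billion: reserves +£45B, deposits 0.
OMO purchase (from banks) £56 billion: reserves +£56B, deposits 0.
Totals: Δreserves = +£29B, Δdeposits = −£72B.
Δrequired reserves = 15% × −£72B = −£10.8B.
Δexcess reserves = Δreserves − Δrequired = +£29B − (−£10.8B) = +£39.8 billion.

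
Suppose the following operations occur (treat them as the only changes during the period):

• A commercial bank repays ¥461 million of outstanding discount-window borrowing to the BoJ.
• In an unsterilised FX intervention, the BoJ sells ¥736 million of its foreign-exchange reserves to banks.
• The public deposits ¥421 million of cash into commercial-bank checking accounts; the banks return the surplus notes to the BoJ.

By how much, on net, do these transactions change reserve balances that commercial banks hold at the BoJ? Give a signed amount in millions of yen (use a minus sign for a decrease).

-¥776 million

Discount-window repayment ¥461 million: repayment is debited from reserves → −¥461M.
FX sale ¥736 million: the buying banks pay out of their reserve balances → −¥736M.
Currency deposit ¥421 million: returned notes are swapped for reserve credit → +¥421M.
Net: −461 − 736 + 421 = -¥776 million.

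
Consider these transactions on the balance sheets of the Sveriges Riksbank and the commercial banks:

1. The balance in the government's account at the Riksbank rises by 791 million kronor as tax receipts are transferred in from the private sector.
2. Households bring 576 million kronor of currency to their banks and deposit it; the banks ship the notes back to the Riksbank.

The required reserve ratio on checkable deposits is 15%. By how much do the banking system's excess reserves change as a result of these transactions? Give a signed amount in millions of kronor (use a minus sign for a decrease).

Government account inflow 791 million kronor: reserves −791M, deposits −791M.
Currency deposit 576 million kronor: reserves +576M, deposits +576M.
Totals: Δreserves = −215M, Δdeposits = −215M.
Δrequired reserves = 15% × −215M = −32.25M.
Δexcess reserves = Δreserves − Δrequired = −215M − (−32.25M) = -182.75 million.

-182.75 million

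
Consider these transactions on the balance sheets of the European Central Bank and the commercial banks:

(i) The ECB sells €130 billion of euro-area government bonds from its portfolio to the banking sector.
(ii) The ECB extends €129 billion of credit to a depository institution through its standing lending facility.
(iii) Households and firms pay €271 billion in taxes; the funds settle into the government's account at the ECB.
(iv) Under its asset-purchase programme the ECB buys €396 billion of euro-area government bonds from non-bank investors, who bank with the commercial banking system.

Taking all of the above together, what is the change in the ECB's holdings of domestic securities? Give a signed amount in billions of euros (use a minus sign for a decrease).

OMO sale (to banks) €130 billion: securities removed from the ECB's portfolio → −€130B.
Discount-window loan €129 billion: the ECB's securities portfolio is untouched → 0.
Government account inflow €271 billion: the ECB's securities portfolio is untouched → 0.
Asset purchase (from non-banks) €396 billion: securities added to the ECB's portfolio → +€396B.
Net: −130 + 0 + 0 + 396 = +€266 billion.

+€266 billion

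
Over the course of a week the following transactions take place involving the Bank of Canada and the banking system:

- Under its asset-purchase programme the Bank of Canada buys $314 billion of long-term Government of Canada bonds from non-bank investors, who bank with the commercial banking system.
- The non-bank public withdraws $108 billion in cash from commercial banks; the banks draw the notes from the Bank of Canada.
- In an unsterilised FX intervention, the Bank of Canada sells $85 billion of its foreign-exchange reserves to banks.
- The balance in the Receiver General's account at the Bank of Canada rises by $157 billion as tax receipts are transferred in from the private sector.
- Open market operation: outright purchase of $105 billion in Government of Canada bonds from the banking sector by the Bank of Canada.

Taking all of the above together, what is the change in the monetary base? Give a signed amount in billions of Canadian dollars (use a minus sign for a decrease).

Bank of Canada balance sheet:
  Assets:      Securities +$419B, Foreign assets −$85B
  Liabilities: Bank reserves +$69B, Currency in circulation +$108B, Government deposits +$157B
Monetary base = currency + reserves: +$108B + (+$69B) = +$177 billion.

+$177 billion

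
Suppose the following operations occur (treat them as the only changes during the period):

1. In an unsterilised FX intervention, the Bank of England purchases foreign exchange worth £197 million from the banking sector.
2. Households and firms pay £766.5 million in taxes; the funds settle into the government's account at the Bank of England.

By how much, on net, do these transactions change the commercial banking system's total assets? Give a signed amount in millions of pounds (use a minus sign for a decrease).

Bank of England balance sheet:
  Assets:      Foreign assets +£197M
  Liabilities: Bank reserves −£569.5M, Government deposits +£766.5M
Commercial banking system:
  Assets:      Reserves at CB −£569.5M, Foreign assets −£197M
  Liabilities: Checkable deposits −£766.5M
Change in total bank assets = -£766.5 million.

-£766.5 million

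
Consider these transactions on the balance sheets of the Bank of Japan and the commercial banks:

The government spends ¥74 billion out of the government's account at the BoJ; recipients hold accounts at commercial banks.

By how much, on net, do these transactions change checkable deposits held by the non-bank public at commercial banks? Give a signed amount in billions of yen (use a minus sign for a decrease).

+¥74 billion

Government spending ¥74 billion: non-bank counterparties' bank balances rise → +¥74B.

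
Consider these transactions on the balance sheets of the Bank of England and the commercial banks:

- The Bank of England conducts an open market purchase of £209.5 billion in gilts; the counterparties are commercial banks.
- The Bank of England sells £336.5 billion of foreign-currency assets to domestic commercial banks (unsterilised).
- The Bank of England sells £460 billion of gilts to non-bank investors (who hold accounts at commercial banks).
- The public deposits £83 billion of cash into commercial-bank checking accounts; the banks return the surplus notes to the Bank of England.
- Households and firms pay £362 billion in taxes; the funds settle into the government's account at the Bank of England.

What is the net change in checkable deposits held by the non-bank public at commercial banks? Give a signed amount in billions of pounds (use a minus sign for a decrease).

Bank of England balance sheet:
  Assets:      Securities −£250.5B, Foreign assets −£336.5B
  Liabilities: Bank reserves −£866B, Currency in circulation −£83B, Government deposits +£362B
Commercial banking system:
  Assets:      Reserves at CB −£866B, Securities −£209.5B, Foreign assets +£336.5B
  Liabilities: Checkable deposits −£739B
So the change in checkable deposits held by the non-bank public at commercial banks is -£739 billion.

-£739 billion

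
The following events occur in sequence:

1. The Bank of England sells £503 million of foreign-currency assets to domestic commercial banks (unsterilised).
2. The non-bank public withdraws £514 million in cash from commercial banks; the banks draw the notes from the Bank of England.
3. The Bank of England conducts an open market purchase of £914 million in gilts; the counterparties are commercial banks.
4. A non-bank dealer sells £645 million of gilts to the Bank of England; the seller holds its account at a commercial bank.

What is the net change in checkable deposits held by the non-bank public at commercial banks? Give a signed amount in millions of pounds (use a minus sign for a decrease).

FX sale £503 million: the counterparty is a bank, so public deposits are unchanged → 0.
Currency withdrawal £514 million: non-bank counterparties' bank balances fall → −£514M.
OMO purchase (from banks) £914 million: the counterparty is a bank, so public deposits are unchanged → 0.
Asset purchase (from non-banks) £645 million: non-bank counterparties' bank balances rise → +£645M.
Net: 0 − 514 + 0 + 645 = +£131 million.

+£131 million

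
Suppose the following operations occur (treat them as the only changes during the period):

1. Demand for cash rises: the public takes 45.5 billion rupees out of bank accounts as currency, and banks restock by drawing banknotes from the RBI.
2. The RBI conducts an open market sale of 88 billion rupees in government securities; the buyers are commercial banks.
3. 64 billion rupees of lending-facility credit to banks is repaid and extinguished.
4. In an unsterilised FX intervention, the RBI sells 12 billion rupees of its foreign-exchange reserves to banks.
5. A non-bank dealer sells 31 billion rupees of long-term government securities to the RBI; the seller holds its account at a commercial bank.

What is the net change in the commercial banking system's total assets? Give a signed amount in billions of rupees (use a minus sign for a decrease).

RBI balance sheet:
  Assets:      Securities −57B, Loans to banks −64B, Foreign assets −12B
  Liabilities: Bank reserves −178.5B, Currency in circulation +45.5B
Commercial banking system:
  Assets:      Reserves at CB −178.5B, Securities +88B, Foreign assets +12B
  Liabilities: Checkable deposits −14.5B, Borrowings from CB −64B
Change in total bank assets = -78.5 billion.

-78.5 billion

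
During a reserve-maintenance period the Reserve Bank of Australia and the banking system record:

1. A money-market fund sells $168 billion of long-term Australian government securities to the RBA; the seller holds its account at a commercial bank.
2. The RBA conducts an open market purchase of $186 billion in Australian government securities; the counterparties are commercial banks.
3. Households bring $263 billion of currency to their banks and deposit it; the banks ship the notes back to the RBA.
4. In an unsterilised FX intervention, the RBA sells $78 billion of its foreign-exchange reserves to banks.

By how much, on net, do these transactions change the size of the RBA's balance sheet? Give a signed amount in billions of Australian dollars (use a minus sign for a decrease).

RBA balance sheet:
  Assets:      Securities +$354B, Foreign assets −$78B
  Liabilities: Bank reserves +$539B, Currency in circulation −$263B
Change in total RBA assets = +$276 billion.

+$276 billion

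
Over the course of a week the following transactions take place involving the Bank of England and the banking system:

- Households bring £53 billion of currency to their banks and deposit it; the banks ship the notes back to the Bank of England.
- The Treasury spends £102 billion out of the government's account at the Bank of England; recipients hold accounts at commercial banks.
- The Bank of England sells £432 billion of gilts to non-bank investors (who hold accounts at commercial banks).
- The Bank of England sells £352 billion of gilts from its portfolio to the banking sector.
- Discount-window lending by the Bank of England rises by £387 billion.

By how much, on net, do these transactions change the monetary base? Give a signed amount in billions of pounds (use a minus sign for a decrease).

-£295 billion

Bank of England balance sheet:
  Assets:      Securities −£784B, Loans to banks +£387B
  Liabilities: Bank reserves −£242B, Currency in circulation −£53B, Government deposits −£102B
Monetary base = currency + reserves: −£53B + (−£242B) = -£295 billion.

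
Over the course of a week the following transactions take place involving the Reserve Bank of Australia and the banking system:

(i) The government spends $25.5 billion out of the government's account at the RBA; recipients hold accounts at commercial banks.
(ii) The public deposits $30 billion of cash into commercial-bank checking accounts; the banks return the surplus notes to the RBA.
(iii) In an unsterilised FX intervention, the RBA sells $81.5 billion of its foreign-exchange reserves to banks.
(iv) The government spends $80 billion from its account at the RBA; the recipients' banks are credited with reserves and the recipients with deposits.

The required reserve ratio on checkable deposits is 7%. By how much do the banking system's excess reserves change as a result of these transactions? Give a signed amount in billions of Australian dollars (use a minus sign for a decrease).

Government spending $25.5 billion: reserves +$25.5B, deposits +$25.5B.
Currency deposit $30 billion: reserves +$30B, deposits +$30B.
FX sale $81.5 billion: reserves −$81.5B, deposits 0.
Government spending $80 billion: reserves +$80B, deposits +$80B.
Totals: Δreserves = +$54B, Δdeposits = +$135.5B.
Δrequired reserves = 7% × +$135.5B = +$9.485B.
Δexcess reserves = Δreserves − Δrequired = +$54B − (+$9.485B) = +$44.515 billion.

+$44.515 billion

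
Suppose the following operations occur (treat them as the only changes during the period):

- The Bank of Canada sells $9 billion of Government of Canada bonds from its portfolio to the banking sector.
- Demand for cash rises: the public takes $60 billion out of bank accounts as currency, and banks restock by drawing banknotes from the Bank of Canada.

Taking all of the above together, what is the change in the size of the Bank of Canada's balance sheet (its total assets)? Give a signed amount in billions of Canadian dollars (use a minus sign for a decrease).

OMO sale (to banks) $9 billion: a Bank of Canada asset is shed → −$9B.
Currency withdrawal $60 billion: only the composition of liabilities changes → 0.
Net: −9 + 0 = -$9 billion.

-$9 billion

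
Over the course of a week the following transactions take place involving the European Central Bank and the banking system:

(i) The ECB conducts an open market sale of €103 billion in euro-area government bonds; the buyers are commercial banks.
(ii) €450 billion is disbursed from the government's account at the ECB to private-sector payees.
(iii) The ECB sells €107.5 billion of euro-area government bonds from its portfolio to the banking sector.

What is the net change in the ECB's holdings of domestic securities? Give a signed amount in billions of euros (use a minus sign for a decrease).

OMO sale (to banks) €103 billion: securities removed from the ECB's portfolio → −€103B.
Government spending €450 billion: the ECB's securities portfolio is untouched → 0.
OMO sale (to banks) €107.5 billion: securities removed from the ECB's portfolio → −€107.5B.
Net: −103 + 0 − 107.5 = -€210.5 billion.

-€210.5 billion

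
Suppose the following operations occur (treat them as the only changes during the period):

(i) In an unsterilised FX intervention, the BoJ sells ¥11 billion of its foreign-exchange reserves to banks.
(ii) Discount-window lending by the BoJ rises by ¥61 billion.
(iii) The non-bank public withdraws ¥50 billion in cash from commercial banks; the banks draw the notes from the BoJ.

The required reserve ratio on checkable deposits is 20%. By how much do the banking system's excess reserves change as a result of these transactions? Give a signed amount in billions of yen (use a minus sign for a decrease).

FX sale ¥11 billion: reserves −¥11B, deposits 0.
Discount-window loan ¥61 billion: reserves +¥61B, deposits 0.
Currency withdrawal ¥50 billion: reserves −¥50B, deposits −¥50B.
Totals: Δreserves = 0, Δdeposits = −¥50B.
Δrequired reserves = 20% × −¥50B = −¥10B.
Δexcess reserves = Δreserves − Δrequired = 0 − (−¥10B) = +¥10 billion.

+¥10 billion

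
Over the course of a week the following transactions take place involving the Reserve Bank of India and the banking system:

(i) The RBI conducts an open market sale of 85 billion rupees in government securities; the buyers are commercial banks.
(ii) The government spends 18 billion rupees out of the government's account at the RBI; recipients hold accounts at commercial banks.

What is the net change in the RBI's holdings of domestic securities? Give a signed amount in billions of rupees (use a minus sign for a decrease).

-85 billion

RBI balance sheet:
  Assets:      Securities −85B
  Liabilities: Bank reserves −67B, Government deposits −18B
So the change in the RBI's holdings of domestic securities is -85 billion.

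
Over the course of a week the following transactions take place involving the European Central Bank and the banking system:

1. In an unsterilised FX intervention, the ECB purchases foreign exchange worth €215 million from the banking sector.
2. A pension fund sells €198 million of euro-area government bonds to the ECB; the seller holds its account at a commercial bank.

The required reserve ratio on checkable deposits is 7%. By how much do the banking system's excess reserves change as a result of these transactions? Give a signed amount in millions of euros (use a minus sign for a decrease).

+€399.14 million

FX purchase €215 million: reserves +€215M, deposits 0.
Asset purchase (from non-banks) €198 million: reserves +€198M, deposits +€198M.
Totals: Δreserves = +€413M, Δdeposits = +€198M.
Δrequired reserves = 7% × +€198M = +€13.86M.
Δexcess reserves = Δreserves − Δrequired = +€413M − (+€13.86M) = +€399.14 million.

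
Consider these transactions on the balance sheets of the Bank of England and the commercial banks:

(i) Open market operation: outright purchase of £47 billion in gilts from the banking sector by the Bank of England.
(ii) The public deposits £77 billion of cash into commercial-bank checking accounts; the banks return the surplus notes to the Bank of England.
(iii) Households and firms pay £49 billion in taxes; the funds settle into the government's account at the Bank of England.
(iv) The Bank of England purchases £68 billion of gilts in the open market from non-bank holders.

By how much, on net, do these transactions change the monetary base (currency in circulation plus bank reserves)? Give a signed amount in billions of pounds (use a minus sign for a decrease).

OMO purchase (from banks) £47 billion: Bank of England balance sheet expands → +£47B.
Currency deposit £77 billion: just a shift between currency and reserves — both are base money → 0.
Government account inflow £49 billion: reserves shift to a non-base liability → −£49B.
Asset purchase (from non-banks) £68 billion: Bank of England balance sheet expands → +£68B.
Net: 47 + 0 − 49 + 68 = +£66 billion.

+£66 billion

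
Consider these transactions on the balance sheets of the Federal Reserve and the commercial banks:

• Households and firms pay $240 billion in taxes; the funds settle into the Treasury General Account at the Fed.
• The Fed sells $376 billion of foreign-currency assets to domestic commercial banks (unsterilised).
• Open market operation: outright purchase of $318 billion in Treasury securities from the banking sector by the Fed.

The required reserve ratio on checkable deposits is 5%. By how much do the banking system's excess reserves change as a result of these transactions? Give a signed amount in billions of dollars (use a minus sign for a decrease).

-$286 billion

Government account inflow $240 billion: reserves −$240B, deposits −$240B.
FX sale $376 billion: reserves −$376B, deposits 0.
OMO purchase (from banks) $318 billion: reserves +$318B, deposits 0.
Totals: Δreserves = −$298B, Δdeposits = −$240B.
Δrequired reserves = 5% × −$240B = −$12B.
Δexcess reserves = Δreserves − Δrequired = −$298B − (−$12B) = -$286 billion.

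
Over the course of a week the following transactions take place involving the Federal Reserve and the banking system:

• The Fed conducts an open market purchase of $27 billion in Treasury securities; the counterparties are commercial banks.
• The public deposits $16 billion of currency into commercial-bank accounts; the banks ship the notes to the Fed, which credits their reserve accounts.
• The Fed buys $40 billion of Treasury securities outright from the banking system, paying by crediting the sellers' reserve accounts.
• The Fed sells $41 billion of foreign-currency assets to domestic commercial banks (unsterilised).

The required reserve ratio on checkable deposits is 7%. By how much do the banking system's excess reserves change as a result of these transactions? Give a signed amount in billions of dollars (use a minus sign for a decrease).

+$40.88 billion

OMO purchase (from banks) $27 billion: reserves +$27B, deposits 0.
Currency deposit $16 billion: reserves +$16B, deposits +$16B.
OMO purchase (from banks) $40 billion: reserves +$40B, deposits 0.
FX sale $41 billion: reserves −$41B, deposits 0.
Totals: Δreserves = +$42B, Δdeposits = +$16B.
Δrequired reserves = 7% × +$16B = +$1.12B.
Δexcess reserves = Δreserves − Δrequired = +$42B − (+$1.12B) = +$40.88 billion.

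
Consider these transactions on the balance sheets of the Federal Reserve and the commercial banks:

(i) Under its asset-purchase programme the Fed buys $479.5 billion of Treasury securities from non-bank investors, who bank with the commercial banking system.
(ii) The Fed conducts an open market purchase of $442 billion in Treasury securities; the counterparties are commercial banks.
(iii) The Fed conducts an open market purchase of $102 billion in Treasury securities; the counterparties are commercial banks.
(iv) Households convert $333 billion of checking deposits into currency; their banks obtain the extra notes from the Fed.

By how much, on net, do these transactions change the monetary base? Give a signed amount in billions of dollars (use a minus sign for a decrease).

Fed balance sheet:
  Assets:      Securities +$1023.5B
  Liabilities: Bank reserves +$690.5B, Currency in circulation +$333B
Monetary base = currency + reserves: +$333B + (+$690.5B) = +$1023.5 billion.

+$1023.5 billion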